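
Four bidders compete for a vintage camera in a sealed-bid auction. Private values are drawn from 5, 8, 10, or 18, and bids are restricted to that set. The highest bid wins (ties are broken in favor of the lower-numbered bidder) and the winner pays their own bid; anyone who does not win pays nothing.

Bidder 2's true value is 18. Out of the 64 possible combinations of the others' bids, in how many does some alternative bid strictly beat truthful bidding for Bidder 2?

18

Others bid (5, 5, 5): truth gives 0; bid 8 gives 10 > 0. Violating.
Others bid (5, 5, 8): truth gives 0; bid 8 gives 10 > 0. Violating.
Others bid (5, 5, 10): truth gives 0; bid 10 gives 8 > 0. Violating.
Others bid (5, 8, 5): truth gives 0; bid 8 gives 10 > 0. Violating.
Others bid (5, 5, 18): truth gives 0; no alternative beats it.
Others bid (5, 8, 18): truth gives 0; no alternative beats it.
(Checking all 64 profiles: 18 have a profitable deviation, 46 do not.)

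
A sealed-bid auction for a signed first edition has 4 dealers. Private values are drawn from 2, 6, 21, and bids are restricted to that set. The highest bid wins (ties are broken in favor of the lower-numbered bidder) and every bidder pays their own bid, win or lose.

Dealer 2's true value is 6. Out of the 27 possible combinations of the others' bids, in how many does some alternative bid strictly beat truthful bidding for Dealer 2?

Others bid (2, 2, 21): truth gives -6; bid 2 gives -2 > -6. Violating.
Others bid (2, 6, 21): truth gives -6; bid 2 gives -2 > -6. Violating.
Others bid (2, 21, 2): truth gives -6; bid 2 gives -2 > -6. Violating.
Others bid (2, 21, 6): truth gives -6; bid 2 gives -2 > -6. Violating.
Others bid (2, 2, 2): truth gives 0; no alternative beats it.
Others bid (2, 2, 6): truth gives 0; no alternative beats it.
(Checking all 27 profiles: 23 have a profitable deviation, 4 do not.)

23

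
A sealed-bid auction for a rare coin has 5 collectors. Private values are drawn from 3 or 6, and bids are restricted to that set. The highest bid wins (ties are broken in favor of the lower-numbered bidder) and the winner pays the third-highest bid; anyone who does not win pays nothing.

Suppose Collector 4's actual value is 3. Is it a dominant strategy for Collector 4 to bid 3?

Yes

Check each profile of the others' bids and compare truth against every alternative bid.
Others bid (3, 3, 3, 3): truth gives 0, best alternative gives 0.
Others bid (3, 3, 3, 6): truth gives 0, best alternative gives 0.
Others bid (3, 3, 6, 3): truth gives 0, best alternative gives 0.
Others bid (3, 3, 6, 6): truth gives 0, best alternative gives 0.
Others bid (3, 6, 3, 3): truth gives 0, best alternative gives 0.
Others bid (3, 6, 3, 6): truth gives 0, best alternative gives 0.
(Remaining 10 profiles checked similarly; truth is weakly best in each.)
In every case the truthful bid is at least as good as any alternative, so it is a dominant strategy.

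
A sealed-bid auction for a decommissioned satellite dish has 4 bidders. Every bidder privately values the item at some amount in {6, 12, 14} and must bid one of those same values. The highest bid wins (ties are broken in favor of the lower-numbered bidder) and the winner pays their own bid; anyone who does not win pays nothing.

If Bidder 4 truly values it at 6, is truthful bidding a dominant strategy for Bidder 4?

Yes

Check each profile of the others' bids and compare truth against every alternative bid.
Others bid (6, 6, 6): truth gives 0, best alternative gives -6.
Others bid (6, 6, 12): truth gives 0, best alternative gives 0.
Others bid (6, 6, 14): truth gives 0, best alternative gives 0.
Others bid (6, 12, 6): truth gives 0, best alternative gives 0.
Others bid (6, 12, 12): truth gives 0, best alternative gives 0.
Others bid (6, 12, 14): truth gives 0, best alternative gives 0.
(Remaining 21 profiles checked similarly; truth is weakly best in each.)
In every case the truthful bid is at least as good as any alternative, so it is a dominant strategy.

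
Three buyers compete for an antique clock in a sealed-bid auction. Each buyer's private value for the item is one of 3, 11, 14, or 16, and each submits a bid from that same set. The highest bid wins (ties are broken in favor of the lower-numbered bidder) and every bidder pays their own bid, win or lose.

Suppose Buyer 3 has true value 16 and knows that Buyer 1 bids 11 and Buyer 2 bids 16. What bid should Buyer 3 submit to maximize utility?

Bid 3: loses but pays 3, utility -3.
Bid 11: loses but pays 11, utility -11.
Bid 14: loses but pays 14, utility -14.
Bid 16: loses but pays 16, utility -16.
The best choice is 3 with utility -3.

3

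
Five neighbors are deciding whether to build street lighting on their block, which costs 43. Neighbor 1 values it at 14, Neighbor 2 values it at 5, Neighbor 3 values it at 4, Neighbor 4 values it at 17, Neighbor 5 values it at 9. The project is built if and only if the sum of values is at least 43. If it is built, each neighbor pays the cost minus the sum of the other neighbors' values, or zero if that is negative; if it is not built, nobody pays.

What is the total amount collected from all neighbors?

Total value 49 ≥ cost 43, so it is built.
Neighbor 1: others sum to 35; max(0, 43 - 35) = 8.
Neighbor 2: others sum to 44; max(0, 43 - 44) = 0.
Neighbor 3: others sum to 45; max(0, 43 - 45) = 0.
Neighbor 4: others sum to 32; max(0, 43 - 32) = 11.
Neighbor 5: others sum to 40; max(0, 43 - 40) = 3.
Total collected = 8 + 0 + 0 + 11 + 3 = 22.

22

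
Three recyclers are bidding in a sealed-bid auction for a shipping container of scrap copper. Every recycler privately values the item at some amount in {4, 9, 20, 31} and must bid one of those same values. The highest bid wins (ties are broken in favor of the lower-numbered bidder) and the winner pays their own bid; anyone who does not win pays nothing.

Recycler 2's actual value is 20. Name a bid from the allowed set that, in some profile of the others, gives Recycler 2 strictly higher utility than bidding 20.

Suppose Recycler 1 bids 4 and Recycler 3 bids 4.
Bid 20: wins, pays 20, utility 20 - 20 = 0.
Bid 9: wins, pays 9, utility 20 - 9 = 11.
So bidding 9 beats truth here (11 > 0).

9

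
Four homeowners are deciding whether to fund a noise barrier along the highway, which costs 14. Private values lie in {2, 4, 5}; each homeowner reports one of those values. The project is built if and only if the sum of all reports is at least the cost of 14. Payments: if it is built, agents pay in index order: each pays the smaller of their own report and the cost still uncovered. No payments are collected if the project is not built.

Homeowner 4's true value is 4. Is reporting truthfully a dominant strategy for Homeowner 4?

Check each profile of the others' reports and compare truth against every alternative report.
Others report (4, 5, 5): truth gives 4, best alternative gives 4.
Others report (5, 4, 5): truth gives 4, best alternative gives 4.
Others report (5, 5, 4): truth gives 4, best alternative gives 4.
Others report (5, 5, 5): truth gives 4, best alternative gives 4.
Others report (4, 4, 5): truth gives 3, best alternative gives 3.
Others report (4, 5, 4): truth gives 3, best alternative gives 3.
(Remaining 21 profiles checked similarly; truth is weakly best in each.)
In every case the truthful report is at least as good as any alternative, so it is a dominant strategy.

Yes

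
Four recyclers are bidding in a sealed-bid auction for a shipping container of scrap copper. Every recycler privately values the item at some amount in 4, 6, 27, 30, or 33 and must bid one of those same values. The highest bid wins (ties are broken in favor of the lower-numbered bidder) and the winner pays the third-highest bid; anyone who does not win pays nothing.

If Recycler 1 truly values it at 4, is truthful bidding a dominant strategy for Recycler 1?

Check each profile of the others' bids and compare truth against every alternative bid.
Others bid (4, 6, 6): truth gives 0, best alternative gives -2.
Others bid (6, 4, 6): truth gives 0, best alternative gives -2.
Others bid (6, 6, 4): truth gives 0, best alternative gives -2.
Others bid (6, 6, 6): truth gives 0, best alternative gives -2.
Others bid (4, 4, 4): truth gives 0, best alternative gives 0.
Others bid (4, 4, 6): truth gives 0, best alternative gives 0.
(Remaining 119 profiles checked similarly; truth is weakly best in each.)
In every case the truthful bid is at least as good as any alternative, so it is a dominant strategy.

Yes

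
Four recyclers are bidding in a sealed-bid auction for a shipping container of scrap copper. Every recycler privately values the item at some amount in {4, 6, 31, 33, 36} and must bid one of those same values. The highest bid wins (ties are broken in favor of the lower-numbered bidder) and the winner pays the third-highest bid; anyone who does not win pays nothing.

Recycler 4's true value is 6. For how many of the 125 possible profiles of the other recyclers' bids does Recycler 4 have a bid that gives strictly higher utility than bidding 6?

Others bid (4, 4, 6): truth gives 0; bid 31 gives 2 > 0. Violating.
Others bid (4, 4, 31): truth gives 0; bid 33 gives 2 > 0. Violating.
Others bid (4, 4, 33): truth gives 0; bid 36 gives 2 > 0. Violating.
Others bid (4, 6, 4): truth gives 0; bid 31 gives 2 > 0. Violating.
Others bid (4, 4, 4): truth gives 2; no alternative beats it.
Others bid (4, 4, 36): truth gives 0; no alternative beats it.
(Checking all 125 profiles: 9 have a profitable deviation, 116 do not.)

9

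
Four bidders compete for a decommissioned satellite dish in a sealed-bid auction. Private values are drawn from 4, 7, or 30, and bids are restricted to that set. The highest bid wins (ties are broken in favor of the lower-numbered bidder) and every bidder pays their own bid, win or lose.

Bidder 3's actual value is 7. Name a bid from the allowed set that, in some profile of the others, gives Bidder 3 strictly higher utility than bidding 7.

4

Suppose Bidder 1 bids 4, Bidder 2 bids 4 and Bidder 4 bids 30.
Bid 7: loses but pays 7, utility -7.
Bid 4: loses but pays 4, utility -4.
So bidding 4 beats truth here (-4 > -7).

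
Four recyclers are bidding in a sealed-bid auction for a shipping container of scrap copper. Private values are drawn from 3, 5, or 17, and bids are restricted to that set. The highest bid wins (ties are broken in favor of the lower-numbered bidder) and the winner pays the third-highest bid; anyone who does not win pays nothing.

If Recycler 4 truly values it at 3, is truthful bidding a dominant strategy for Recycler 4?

Yes

Check each profile of the others' bids and compare truth against every alternative bid.
Others bid (3, 3, 3): truth gives 0, best alternative gives 0.
Others bid (3, 3, 5): truth gives 0, best alternative gives 0.
Others bid (3, 3, 17): truth gives 0, best alternative gives 0.
Others bid (3, 5, 3): truth gives 0, best alternative gives 0.
Others bid (3, 5, 5): truth gives 0, best alternative gives 0.
Others bid (3, 5, 17): truth gives 0, best alternative gives 0.
(Remaining 21 profiles checked similarly; truth is weakly best in each.)
In every case the truthful bid is at least as good as any alternative, so it is a dominant strategy.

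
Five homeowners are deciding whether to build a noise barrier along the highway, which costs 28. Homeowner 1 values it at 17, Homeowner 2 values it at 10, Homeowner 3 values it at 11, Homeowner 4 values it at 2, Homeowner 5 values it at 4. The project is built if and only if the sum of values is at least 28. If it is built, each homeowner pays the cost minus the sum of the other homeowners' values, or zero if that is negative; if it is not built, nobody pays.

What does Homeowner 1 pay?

1

Total value 44 ≥ cost 28, so the project is built.
The other homeowners' values sum to 27.
Cost minus that sum is 28 - 27 = 1.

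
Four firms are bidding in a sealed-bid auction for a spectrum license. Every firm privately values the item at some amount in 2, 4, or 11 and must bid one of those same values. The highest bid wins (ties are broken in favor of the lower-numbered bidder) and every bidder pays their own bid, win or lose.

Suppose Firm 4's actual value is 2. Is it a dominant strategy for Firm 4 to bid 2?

Check each profile of the others' bids and compare truth against every alternative bid.
Others bid (2, 2, 4): truth gives -2, best alternative gives -4.
Others bid (2, 2, 11): truth gives -2, best alternative gives -4.
Others bid (2, 4, 2): truth gives -2, best alternative gives -4.
Others bid (2, 4, 4): truth gives -2, best alternative gives -4.
Others bid (2, 4, 11): truth gives -2, best alternative gives -4.
Others bid (2, 11, 2): truth gives -2, best alternative gives -4.
(Remaining 21 profiles checked similarly; truth is weakly best in each.)
In every case the truthful bid is at least as good as any alternative, so it is a dominant strategy.

Yes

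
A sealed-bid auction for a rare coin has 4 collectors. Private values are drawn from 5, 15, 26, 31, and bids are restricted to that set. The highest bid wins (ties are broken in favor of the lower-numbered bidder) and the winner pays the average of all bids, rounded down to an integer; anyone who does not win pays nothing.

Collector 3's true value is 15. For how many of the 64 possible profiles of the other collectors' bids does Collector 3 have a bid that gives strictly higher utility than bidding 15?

2

Others bid (5, 15, 5): truth gives 0; bid 26 gives 3 > 0. Violating.
Others bid (15, 5, 5): truth gives 0; bid 26 gives 3 > 0. Violating.
Others bid (5, 5, 5): truth gives 8; no alternative beats it.
Others bid (5, 5, 15): truth gives 5; no alternative beats it.
(Checking all 64 profiles: 2 have a profitable deviation, 62 do not.)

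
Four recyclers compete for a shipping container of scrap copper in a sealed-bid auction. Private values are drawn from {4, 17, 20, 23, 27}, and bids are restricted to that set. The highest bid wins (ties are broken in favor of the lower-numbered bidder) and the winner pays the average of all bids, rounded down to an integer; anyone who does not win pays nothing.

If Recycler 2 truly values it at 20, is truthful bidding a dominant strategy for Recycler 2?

Consider the case where Recycler 1 bids 4, Recycler 3 bids 4 and Recycler 4 bids 4.
Truthful bid 20: wins, pays 8, utility 20 - 8 = 12.
Bid 17 instead: wins, pays 7, utility 20 - 7 = 13.
Since 13 > 12, bidding 17 is strictly better here, so truthful bidding is not dominant.

No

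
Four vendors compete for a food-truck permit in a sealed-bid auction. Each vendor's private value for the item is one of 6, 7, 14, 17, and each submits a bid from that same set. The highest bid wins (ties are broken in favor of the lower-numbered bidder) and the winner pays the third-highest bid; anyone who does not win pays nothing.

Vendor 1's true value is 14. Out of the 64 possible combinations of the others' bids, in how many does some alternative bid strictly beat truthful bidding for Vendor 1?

12

Others bid (6, 6, 17): truth gives 0; bid 17 gives 8 > 0. Violating.
Others bid (6, 7, 17): truth gives 0; bid 17 gives 7 > 0. Violating.
Others bid (6, 17, 6): truth gives 0; bid 17 gives 8 > 0. Violating.
Others bid (6, 17, 7): truth gives 0; bid 17 gives 7 > 0. Violating.
Others bid (6, 6, 6): truth gives 8; no alternative beats it.
Others bid (6, 6, 7): truth gives 8; no alternative beats it.
(Checking all 64 profiles: 12 have a profitable deviation, 52 do not.)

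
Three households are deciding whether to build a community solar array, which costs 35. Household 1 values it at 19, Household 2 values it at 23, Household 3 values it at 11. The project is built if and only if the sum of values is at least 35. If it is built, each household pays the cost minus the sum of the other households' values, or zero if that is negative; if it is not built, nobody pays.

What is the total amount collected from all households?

Total value 53 ≥ cost 35, so it is built.
Household 1: others sum to 34; max(0, 35 - 34) = 1.
Household 2: others sum to 30; max(0, 35 - 30) = 5.
Household 3: others sum to 42; max(0, 35 - 42) = 0.
Total collected = 1 + 5 + 0 = 6.

6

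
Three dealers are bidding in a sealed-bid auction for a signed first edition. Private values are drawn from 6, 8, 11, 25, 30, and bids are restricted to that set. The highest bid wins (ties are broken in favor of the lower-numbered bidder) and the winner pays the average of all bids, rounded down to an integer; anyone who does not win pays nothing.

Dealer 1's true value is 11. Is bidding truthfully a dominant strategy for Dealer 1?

Consider the case where Dealer 2 bids 6 and Dealer 3 bids 6.
Truthful bid 11: wins, pays 7, utility 11 - 7 = 4.
Bid 6 instead: wins, pays 6, utility 11 - 6 = 5.
Since 5 > 4, bidding 6 is strictly better here, so truthful bidding is not dominant.

No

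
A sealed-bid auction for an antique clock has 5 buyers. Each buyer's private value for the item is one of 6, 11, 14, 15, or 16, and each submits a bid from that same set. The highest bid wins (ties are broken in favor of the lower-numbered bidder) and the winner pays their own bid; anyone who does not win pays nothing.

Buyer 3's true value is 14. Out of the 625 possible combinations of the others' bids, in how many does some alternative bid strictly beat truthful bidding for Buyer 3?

4

Others bid (6, 6, 6, 6): truth gives 0; bid 11 gives 3 > 0. Violating.
Others bid (6, 6, 6, 11): truth gives 0; bid 11 gives 3 > 0. Violating.
Others bid (6, 6, 11, 6): truth gives 0; bid 11 gives 3 > 0. Violating.
Others bid (6, 6, 11, 11): truth gives 0; bid 11 gives 3 > 0. Violating.
Others bid (6, 6, 6, 14): truth gives 0; no alternative beats it.
Others bid (6, 6, 6, 15): truth gives 0; no alternative beats it.
(Checking all 625 profiles: 4 have a profitable deviation, 621 do not.)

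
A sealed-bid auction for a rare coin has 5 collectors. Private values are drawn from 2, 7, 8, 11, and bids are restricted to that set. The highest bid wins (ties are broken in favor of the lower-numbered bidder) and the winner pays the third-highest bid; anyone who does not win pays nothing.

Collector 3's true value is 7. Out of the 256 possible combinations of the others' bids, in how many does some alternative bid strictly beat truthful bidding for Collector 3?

8

Others bid (2, 2, 2, 8): truth gives 0; bid 8 gives 5 > 0. Violating.
Others bid (2, 2, 2, 11): truth gives 0; bid 11 gives 5 > 0. Violating.
Others bid (2, 2, 8, 2): truth gives 0; bid 8 gives 5 > 0. Violating.
Others bid (2, 2, 11, 2): truth gives 0; bid 11 gives 5 > 0. Violating.
Others bid (2, 2, 2, 2): truth gives 5; no alternative beats it.
Others bid (2, 2, 2, 7): truth gives 5; no alternative beats it.
(Checking all 256 profiles: 8 have a profitable deviation, 248 do not.)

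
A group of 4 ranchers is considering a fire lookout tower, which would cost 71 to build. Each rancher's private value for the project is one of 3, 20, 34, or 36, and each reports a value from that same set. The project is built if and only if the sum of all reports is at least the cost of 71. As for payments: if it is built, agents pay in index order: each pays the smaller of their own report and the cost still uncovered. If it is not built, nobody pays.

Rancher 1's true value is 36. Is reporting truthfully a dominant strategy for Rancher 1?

No

Consider the case where Rancher 2 reports 3, Rancher 3 reports 3 and Rancher 4 reports 34.
Truthful report 36: project built, pays 36, utility 36 - 36 = 0.
Report 34 instead: project built, pays 34, utility 36 - 34 = 2.
Since 2 > 0, reporting 34 is strictly better here, so truthful reporting is not dominant.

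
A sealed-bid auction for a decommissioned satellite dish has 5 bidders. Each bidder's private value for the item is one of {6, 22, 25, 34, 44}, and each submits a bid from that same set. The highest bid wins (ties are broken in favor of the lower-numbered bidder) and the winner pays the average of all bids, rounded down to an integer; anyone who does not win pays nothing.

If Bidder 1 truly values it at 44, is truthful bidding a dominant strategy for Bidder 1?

Consider the case where Bidder 2 bids 6, Bidder 3 bids 6, Bidder 4 bids 6 and Bidder 5 bids 6.
Truthful bid 44: wins, pays 13, utility 44 - 13 = 31.
Bid 6 instead: wins, pays 6, utility 44 - 6 = 38.
Since 38 > 31, bidding 6 is strictly better here, so truthful bidding is not dominant.

No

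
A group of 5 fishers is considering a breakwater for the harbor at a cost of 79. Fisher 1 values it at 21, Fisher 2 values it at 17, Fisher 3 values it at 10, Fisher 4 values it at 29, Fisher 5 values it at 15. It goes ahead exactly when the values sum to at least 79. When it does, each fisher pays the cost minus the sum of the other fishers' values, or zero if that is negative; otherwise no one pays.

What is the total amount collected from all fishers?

Total value 92 ≥ cost 79, so it is built.
Fisher 1: others sum to 71; max(0, 79 - 71) = 8.
Fisher 2: others sum to 75; max(0, 79 - 75) = 4.
Fisher 3: others sum to 82; max(0, 79 - 82) = 0.
Fisher 4: others sum to 63; max(0, 79 - 63) = 16.
Fisher 5: others sum to 77; max(0, 79 - 77) = 2.
Total collected = 8 + 4 + 0 + 16 + 2 = 30.

30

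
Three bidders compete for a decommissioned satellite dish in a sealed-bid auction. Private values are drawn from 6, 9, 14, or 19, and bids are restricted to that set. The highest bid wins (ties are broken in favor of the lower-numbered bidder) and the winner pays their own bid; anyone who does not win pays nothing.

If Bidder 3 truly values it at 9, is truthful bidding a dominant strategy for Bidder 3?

Check each profile of the others' bids and compare truth against every alternative bid.
Others bid (6, 6): truth gives 0, best alternative gives 0.
Others bid (6, 9): truth gives 0, best alternative gives 0.
Others bid (6, 14): truth gives 0, best alternative gives 0.
Others bid (6, 19): truth gives 0, best alternative gives 0.
Others bid (9, 6): truth gives 0, best alternative gives 0.
Others bid (9, 9): truth gives 0, best alternative gives 0.
(Remaining 10 profiles checked similarly; truth is weakly best in each.)
In every case the truthful bid is at least as good as any alternative, so it is a dominant strategy.

Yes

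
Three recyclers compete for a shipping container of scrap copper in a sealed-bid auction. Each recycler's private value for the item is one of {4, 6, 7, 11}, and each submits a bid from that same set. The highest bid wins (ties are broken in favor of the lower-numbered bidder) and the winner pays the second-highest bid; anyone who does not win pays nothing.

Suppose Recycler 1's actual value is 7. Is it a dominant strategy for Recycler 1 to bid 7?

Check each profile of the others' bids and compare truth against every alternative bid.
Others bid (4, 4): truth gives 3, best alternative gives 3.
Others bid (4, 6): truth gives 1, best alternative gives 1.
Others bid (6, 4): truth gives 1, best alternative gives 1.
Others bid (6, 6): truth gives 1, best alternative gives 1.
Others bid (4, 7): truth gives 0, best alternative gives 0.
Others bid (4, 11): truth gives 0, best alternative gives 0.
(Remaining 10 profiles checked similarly; truth is weakly best in each.)
In every case the truthful bid is at least as good as any alternative, so it is a dominant strategy.

Yes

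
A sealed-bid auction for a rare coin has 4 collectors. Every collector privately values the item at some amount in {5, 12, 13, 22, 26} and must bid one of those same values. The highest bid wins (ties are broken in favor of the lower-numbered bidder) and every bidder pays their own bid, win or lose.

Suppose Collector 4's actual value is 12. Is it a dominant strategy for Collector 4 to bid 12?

Consider the case where Collector 1 bids 5, Collector 2 bids 5 and Collector 3 bids 12.
Truthful bid 12: loses but pays 12, utility -12.
Bid 5 instead: loses but pays 5, utility -5.
Since -5 > -12, bidding 5 is strictly better here, so truthful bidding is not dominant.

No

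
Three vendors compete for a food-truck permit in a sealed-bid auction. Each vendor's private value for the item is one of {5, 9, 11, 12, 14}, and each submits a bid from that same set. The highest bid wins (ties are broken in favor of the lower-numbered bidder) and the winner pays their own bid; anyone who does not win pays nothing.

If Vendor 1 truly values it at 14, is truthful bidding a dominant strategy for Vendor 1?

Consider the case where Vendor 2 bids 5 and Vendor 3 bids 5.
Truthful bid 14: wins, pays 14, utility 14 - 14 = 0.
Bid 5 instead: wins, pays 5, utility 14 - 5 = 9.
Since 9 > 0, bidding 5 is strictly better here, so truthful bidding is not dominant.

No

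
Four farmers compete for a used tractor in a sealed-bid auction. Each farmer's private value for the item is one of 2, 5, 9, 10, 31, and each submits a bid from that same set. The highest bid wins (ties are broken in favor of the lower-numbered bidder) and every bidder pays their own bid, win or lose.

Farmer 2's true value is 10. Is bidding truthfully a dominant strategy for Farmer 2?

No

Consider the case where Farmer 1 bids 2, Farmer 3 bids 2 and Farmer 4 bids 2.
Truthful bid 10: wins, pays 10, utility 10 - 10 = 0.
Bid 5 instead: wins, pays 5, utility 10 - 5 = 5.
Since 5 > 0, bidding 5 is strictly better here, so truthful bidding is not dominant.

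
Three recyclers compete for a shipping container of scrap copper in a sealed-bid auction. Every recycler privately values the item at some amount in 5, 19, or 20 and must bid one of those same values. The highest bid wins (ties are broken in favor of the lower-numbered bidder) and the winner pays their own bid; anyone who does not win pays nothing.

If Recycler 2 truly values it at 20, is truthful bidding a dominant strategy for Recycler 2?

No

Consider the case where Recycler 1 bids 5 and Recycler 3 bids 5.
Truthful bid 20: wins, pays 20, utility 20 - 20 = 0.
Bid 19 instead: wins, pays 19, utility 20 - 19 = 1.
Since 1 > 0, bidding 19 is strictly better here, so truthful bidding is not dominant.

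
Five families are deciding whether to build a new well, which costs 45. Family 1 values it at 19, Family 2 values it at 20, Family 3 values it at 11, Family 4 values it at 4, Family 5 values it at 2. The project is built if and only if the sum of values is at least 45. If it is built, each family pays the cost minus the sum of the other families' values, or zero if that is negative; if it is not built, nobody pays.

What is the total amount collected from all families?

17

Total value 56 ≥ cost 45, so it is built.
Family 1: others sum to 37; max(0, 45 - 37) = 8.
Family 2: others sum to 36; max(0, 45 - 36) = 9.
Family 3: others sum to 45; max(0, 45 - 45) = 0.
Family 4: others sum to 52; max(0, 45 - 52) = 0.
Family 5: others sum to 54; max(0, 45 - 54) = 0.
Total collected = 8 + 9 + 0 + 0 + 0 = 17.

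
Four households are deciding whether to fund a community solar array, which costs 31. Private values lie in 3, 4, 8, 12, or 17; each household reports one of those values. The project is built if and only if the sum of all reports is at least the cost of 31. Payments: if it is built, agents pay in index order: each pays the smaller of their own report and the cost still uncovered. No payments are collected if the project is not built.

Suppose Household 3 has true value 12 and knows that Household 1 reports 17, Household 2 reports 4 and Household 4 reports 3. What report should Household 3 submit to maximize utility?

8

Report 3: project not built, utility 0.
Report 4: project not built, utility 0.
Report 8: project built, pays 8, utility 12 - 8 = 4.
Report 12: project built, pays 10, utility 12 - 10 = 2.
Report 17: project built, pays 10, utility 12 - 10 = 2.
The best choice is 8 with utility 4.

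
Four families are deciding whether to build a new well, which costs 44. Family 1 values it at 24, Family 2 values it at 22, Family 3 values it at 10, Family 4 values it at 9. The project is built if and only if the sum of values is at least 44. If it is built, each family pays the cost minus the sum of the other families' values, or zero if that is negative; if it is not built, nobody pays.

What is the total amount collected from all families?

Total value 65 ≥ cost 44, so it is built.
Family 1: others sum to 41; max(0, 44 - 41) = 3.
Family 2: others sum to 43; max(0, 44 - 43) = 1.
Family 3: others sum to 55; max(0, 44 - 55) = 0.
Family 4: others sum to 56; max(0, 44 - 56) = 0.
Total collected = 3 + 1 + 0 + 0 = 4.

4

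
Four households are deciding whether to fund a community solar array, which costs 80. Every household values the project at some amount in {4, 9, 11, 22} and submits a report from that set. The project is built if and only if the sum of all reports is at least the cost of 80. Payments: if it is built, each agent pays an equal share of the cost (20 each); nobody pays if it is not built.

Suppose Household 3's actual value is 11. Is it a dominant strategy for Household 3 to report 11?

Yes

Check each profile of the others' reports and compare truth against every alternative report.
Others report (4, 4, 4): truth gives 0, best alternative gives 0.
Others report (4, 4, 9): truth gives 0, best alternative gives 0.
Others report (4, 4, 11): truth gives 0, best alternative gives 0.
Others report (4, 4, 22): truth gives 0, best alternative gives 0.
Others report (4, 9, 4): truth gives 0, best alternative gives 0.
Others report (4, 9, 9): truth gives 0, best alternative gives 0.
(Remaining 58 profiles checked similarly; truth is weakly best in each.)
In every case the truthful report is at least as good as any alternative, so it is a dominant strategy.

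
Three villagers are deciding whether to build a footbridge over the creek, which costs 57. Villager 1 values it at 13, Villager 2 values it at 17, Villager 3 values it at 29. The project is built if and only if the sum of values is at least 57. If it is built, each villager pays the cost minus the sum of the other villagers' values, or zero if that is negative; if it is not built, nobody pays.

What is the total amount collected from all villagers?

Total value 59 ≥ cost 57, so it is built.
Villager 1: others sum to 46; max(0, 57 - 46) = 11.
Villager 2: others sum to 42; max(0, 57 - 42) = 15.
Villager 3: others sum to 30; max(0, 57 - 30) = 27.
Total collected = 11 + 15 + 27 = 53.

53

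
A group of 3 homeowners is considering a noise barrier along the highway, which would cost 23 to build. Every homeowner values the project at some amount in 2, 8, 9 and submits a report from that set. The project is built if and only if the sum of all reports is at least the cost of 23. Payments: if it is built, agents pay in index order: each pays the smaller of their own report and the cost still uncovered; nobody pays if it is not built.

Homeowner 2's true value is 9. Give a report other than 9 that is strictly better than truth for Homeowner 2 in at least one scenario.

Suppose Homeowner 1 reports 8 and Homeowner 3 reports 8.
Report 9: project built, pays 9, utility 9 - 9 = 0.
Report 8: project built, pays 8, utility 9 - 8 = 1.
So reporting 8 beats truth here (1 > 0).

8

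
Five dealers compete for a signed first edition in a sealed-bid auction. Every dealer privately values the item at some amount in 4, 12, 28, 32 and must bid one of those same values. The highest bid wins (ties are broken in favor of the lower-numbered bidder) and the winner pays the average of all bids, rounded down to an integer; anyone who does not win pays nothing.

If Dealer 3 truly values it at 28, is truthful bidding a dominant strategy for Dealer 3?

Consider the case where Dealer 1 bids 4, Dealer 2 bids 4, Dealer 4 bids 4 and Dealer 5 bids 4.
Truthful bid 28: wins, pays 8, utility 28 - 8 = 20.
Bid 12 instead: wins, pays 5, utility 28 - 5 = 23.
Since 23 > 20, bidding 12 is strictly better here, so truthful bidding is not dominant.

No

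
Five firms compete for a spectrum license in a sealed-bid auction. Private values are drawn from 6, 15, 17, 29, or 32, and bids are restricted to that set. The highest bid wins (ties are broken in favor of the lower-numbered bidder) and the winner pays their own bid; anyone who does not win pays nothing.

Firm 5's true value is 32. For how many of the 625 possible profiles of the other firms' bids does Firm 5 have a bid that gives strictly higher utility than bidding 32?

Others bid (6, 6, 6, 6): truth gives 0; bid 15 gives 17 > 0. Violating.
Others bid (6, 6, 6, 15): truth gives 0; bid 17 gives 15 > 0. Violating.
Others bid (6, 6, 6, 17): truth gives 0; bid 29 gives 3 > 0. Violating.
Others bid (6, 6, 15, 6): truth gives 0; bid 17 gives 15 > 0. Violating.
Others bid (6, 6, 6, 29): truth gives 0; no alternative beats it.
Others bid (6, 6, 6, 32): truth gives 0; no alternative beats it.
(Checking all 625 profiles: 81 have a profitable deviation, 544 do not.)

81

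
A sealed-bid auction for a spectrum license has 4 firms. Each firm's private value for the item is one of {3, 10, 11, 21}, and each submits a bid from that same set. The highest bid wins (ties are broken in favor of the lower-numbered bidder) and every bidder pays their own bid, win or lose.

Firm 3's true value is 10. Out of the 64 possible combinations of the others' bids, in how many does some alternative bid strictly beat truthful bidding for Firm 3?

62

Others bid (3, 3, 11): truth gives -10; bid 11 gives -1 > -10. Violating.
Others bid (3, 3, 21): truth gives -10; bid 3 gives -3 > -10. Violating.
Others bid (3, 10, 3): truth gives -10; bid 11 gives -1 > -10. Violating.
Others bid (3, 10, 10): truth gives -10; bid 11 gives -1 > -10. Violating.
Others bid (3, 3, 3): truth gives 0; no alternative beats it.
Others bid (3, 3, 10): truth gives 0; no alternative beats it.
(Checking all 64 profiles: 62 have a profitable deviation, 2 do not.)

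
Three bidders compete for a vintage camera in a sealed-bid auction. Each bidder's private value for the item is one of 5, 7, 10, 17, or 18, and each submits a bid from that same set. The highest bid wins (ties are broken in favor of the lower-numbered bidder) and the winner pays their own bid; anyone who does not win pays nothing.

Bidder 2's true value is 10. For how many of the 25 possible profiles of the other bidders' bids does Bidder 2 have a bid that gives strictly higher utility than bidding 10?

2

Others bid (5, 5): truth gives 0; bid 7 gives 3 > 0. Violating.
Others bid (5, 7): truth gives 0; bid 7 gives 3 > 0. Violating.
Others bid (5, 10): truth gives 0; no alternative beats it.
Others bid (5, 17): truth gives 0; no alternative beats it.
(Checking all 25 profiles: 2 have a profitable deviation, 23 do not.)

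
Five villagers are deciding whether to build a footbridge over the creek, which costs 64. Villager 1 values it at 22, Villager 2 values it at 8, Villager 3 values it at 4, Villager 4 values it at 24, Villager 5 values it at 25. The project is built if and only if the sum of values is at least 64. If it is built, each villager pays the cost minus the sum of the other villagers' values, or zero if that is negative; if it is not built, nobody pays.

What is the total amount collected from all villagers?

Total value 83 ≥ cost 64, so it is built.
Villager 1: others sum to 61; max(0, 64 - 61) = 3.
Villager 2: others sum to 75; max(0, 64 - 75) = 0.
Villager 3: others sum to 79; max(0, 64 - 79) = 0.
Villager 4: others sum to 59; max(0, 64 - 59) = 5.
Villager 5: others sum to 58; max(0, 64 - 58) = 6.
Total collected = 3 + 0 + 0 + 5 + 6 = 14.

14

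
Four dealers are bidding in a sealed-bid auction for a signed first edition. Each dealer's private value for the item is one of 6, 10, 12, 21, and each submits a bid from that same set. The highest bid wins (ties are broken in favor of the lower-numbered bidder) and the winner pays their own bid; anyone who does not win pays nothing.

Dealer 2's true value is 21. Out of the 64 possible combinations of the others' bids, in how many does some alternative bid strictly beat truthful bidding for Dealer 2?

Others bid (6, 6, 6): truth gives 0; bid 10 gives 11 > 0. Violating.
Others bid (6, 6, 10): truth gives 0; bid 10 gives 11 > 0. Violating.
Others bid (6, 6, 12): truth gives 0; bid 12 gives 9 > 0. Violating.
Others bid (6, 10, 6): truth gives 0; bid 10 gives 11 > 0. Violating.
Others bid (6, 6, 21): truth gives 0; no alternative beats it.
Others bid (6, 10, 21): truth gives 0; no alternative beats it.
(Checking all 64 profiles: 18 have a profitable deviation, 46 do not.)

18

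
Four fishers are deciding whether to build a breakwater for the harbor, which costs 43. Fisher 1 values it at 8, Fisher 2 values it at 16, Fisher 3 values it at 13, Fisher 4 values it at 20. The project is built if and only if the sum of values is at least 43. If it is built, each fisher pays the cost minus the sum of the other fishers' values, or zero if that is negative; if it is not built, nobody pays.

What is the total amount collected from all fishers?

Total value 57 ≥ cost 43, so it is built.
Fisher 1: others sum to 49; max(0, 43 - 49) = 0.
Fisher 2: others sum to 41; max(0, 43 - 41) = 2.
Fisher 3: others sum to 44; max(0, 43 - 44) = 0.
Fisher 4: others sum to 37; max(0, 43 - 37) = 6.
Total collected = 0 + 2 + 0 + 6 = 8.

8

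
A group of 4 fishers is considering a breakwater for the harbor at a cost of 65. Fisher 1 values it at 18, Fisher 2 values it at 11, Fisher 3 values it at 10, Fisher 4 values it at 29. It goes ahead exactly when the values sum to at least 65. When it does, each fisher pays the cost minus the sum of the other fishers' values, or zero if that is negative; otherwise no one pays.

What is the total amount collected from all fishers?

Total value 68 ≥ cost 65, so it is built.
Fisher 1: others sum to 50; max(0, 65 - 50) = 15.
Fisher 2: others sum to 57; max(0, 65 - 57) = 8.
Fisher 3: others sum to 58; max(0, 65 - 58) = 7.
Fisher 4: others sum to 39; max(0, 65 - 39) = 26.
Total collected = 15 + 8 + 7 + 26 = 56.

56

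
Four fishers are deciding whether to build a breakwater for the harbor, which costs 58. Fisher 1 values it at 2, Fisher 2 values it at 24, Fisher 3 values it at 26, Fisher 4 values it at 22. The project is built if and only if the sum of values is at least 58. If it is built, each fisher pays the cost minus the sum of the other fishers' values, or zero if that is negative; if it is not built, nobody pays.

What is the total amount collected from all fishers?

24

Total value 74 ≥ cost 58, so it is built.
Fisher 1: others sum to 72; max(0, 58 - 72) = 0.
Fisher 2: others sum to 50; max(0, 58 - 50) = 8.
Fisher 3: others sum to 48; max(0, 58 - 48) = 10.
Fisher 4: others sum to 52; max(0, 58 - 52) = 6.
Total collected = 0 + 8 + 10 + 6 = 24.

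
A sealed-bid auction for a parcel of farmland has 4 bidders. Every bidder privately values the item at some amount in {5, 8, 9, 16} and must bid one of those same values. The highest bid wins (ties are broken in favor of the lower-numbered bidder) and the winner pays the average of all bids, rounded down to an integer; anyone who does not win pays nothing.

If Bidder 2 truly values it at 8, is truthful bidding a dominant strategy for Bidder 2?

Consider the case where Bidder 1 bids 5, Bidder 3 bids 5 and Bidder 4 bids 9.
Truthful bid 8: loses, pays 0, utility 0.
Bid 9 instead: wins, pays 7, utility 8 - 7 = 1.
Since 1 > 0, bidding 9 is strictly better here, so truthful bidding is not dominant.

No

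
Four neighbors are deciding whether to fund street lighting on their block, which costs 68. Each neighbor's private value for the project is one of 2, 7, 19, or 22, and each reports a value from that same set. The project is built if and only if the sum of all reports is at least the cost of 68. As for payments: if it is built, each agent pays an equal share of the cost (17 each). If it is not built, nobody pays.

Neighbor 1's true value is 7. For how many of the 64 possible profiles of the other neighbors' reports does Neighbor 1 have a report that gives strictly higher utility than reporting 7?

Others report (19, 22, 22): truth gives -10; report 2 gives 0 > -10. Violating.
Others report (22, 19, 22): truth gives -10; report 2 gives 0 > -10. Violating.
Others report (22, 22, 19): truth gives -10; report 2 gives 0 > -10. Violating.
Others report (2, 2, 2): truth gives 0; no alternative beats it.
Others report (2, 2, 7): truth gives 0; no alternative beats it.
(Checking all 64 profiles: 3 have a profitable deviation, 61 do not.)

3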